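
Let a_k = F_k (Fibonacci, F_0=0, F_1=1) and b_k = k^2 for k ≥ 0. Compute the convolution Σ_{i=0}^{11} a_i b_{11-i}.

1424

The convolution is the x^11 coefficient of A(x)B(x).
Σ = 0·121 + 1·100 + 1·81 + 2·64 + 3·49 + 5·36 + 8·25 + 13·16 + 21·9 + 34·4 + 55·1 + 89·0 = 1424.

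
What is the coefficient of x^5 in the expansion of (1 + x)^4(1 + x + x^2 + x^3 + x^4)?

15

(1 + x)^4 has coefficients 1,4,6,4,1 for degrees 0…4.
(1 + x + x^2 + x^3 + x^4) has coefficients 1,1,1,1,1,0 for degrees 0…5.
[x^5] = 1·0 + 4·1 + 6·1 + 4·1 + 1·1 = 15.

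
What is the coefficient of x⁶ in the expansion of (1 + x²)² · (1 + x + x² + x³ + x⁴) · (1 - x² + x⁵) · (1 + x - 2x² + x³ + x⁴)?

3

(1 + x²)² has coefficients 1,0,2,0,1 for degrees 0…4.
(1 + x + x² + x³ + x⁴) has coefficients 1,1,1,1,1,0,0 for degrees 0…6.
Multiplying by (1 - x² + x⁵) gives running coefficients 1,1,0,0,0,0,0 for degrees 0…6.
Finally multiplying by (1 + x - 2x² + x³ + x⁴), the product of all factors after the first has coefficients 1,2,-1,-1,2,1,0 for degrees 0…6.
[x⁶] = 1·0 + 2·2 + 1·(-1) = 3.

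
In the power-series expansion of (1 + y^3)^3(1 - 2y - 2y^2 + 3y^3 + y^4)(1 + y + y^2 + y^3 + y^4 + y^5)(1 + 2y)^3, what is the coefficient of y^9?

(1 + y^3)^3 has coefficients 1,0,0,3,0,0,3,0,0,1 for degrees 0…9.
(1 - 2y - 2y^2 + 3y^3 + y^4) has coefficients 1,-2,-2,3,1,0,0,0,0,0 for degrees 0…9.
Multiplying by (1 + y + y^2 + y^3 + y^4 + y^5) gives running coefficients 1,-1,-3,0,1,1,0,2,4,1 for degrees 0…9.
Finally multiplying by (1 + 2y)^3, the product of all factors after the first has coefficients 1,5,3,-22,-43,-17,18,22,24,49 for degrees 0…9.
[y^9] = 1·49 + 3·18 + 3·(-22) + 1·1 = 38.

38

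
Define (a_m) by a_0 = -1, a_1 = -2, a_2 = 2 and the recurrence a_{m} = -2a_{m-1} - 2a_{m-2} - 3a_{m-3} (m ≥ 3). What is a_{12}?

The ordinary generating function has denominator 1 + 2q + 2q^2 + 3q^3.
Iterating the recurrence: a_0,…,a_{12} = -1, -2, 2, 3, -4, -4, 7, 6, -14, -5, 20, 12, -49.

-49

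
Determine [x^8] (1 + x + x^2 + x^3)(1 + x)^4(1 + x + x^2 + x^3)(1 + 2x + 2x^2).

(1 + x + x^2 + x^3) has coefficients 1,1,1,1 for degrees 0…3.
(1 + x)^4 has coefficients 1,4,6,4,1,0,0,0,0 for degrees 0…8.
Multiplying by (1 + x + x^2 + x^3) gives running coefficients 1,5,11,15,15,11,5,1,0 for degrees 0…8.
Finally multiplying by (1 + 2x + 2x^2), the product of all factors after the first has coefficients 1,7,23,47,67,71,57,33,12 for degrees 0…8.
[x^8] = 1·12 + 1·33 + 1·57 + 1·71 = 173.

173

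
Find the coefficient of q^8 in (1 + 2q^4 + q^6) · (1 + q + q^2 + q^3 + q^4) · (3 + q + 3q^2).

(1 + 2q^4 + q^6) has coefficients 1,0,0,0,2,0,1 for degrees 0…6.
(1 + q + q^2 + q^3 + q^4) has coefficients 1,1,1,1,1,0,0,0,0 for degrees 0…8.
Finally multiplying by (3 + q + 3q^2), the product of all factors after the first has coefficients 3,4,7,7,7,4,3,0,0 for degrees 0…8.
[q^8] = 1·0 + 2·7 + 1·7 = 21.

21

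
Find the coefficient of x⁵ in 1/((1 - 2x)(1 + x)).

21

The denominator gives the recurrence a_n = a_(n−1) + 2a_(n−2) for n ≥ 2; the numerator fixes a_0 = 1, a_1 = 1.
Iterating: 1, 1, 3, 5, 11, 21, so a_5 = 21.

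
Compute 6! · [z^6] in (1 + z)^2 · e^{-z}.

19

The EGF product rule gives c_6 = Σ_{k_1+k_2=6} C(6; k_1,k_2) · ∏ g_i(k_i), where (1+z)^2 gives the falling factorial (2)_k; e^{-z} gives (-1)^k.
g_1(k) for k = 0…6: 1, 2, 2, 0, 0, 0, 0.
g_2(k) for k = 0…6: 1, -1, 1, -1, 1, -1, 1.
c_6 = Σ_k C(6,k)·g_1(k)·g_2(6−k) = 1·1·1 + 6·2·(-1) + 15·2·1 = 1 − 12 + 30 = 19.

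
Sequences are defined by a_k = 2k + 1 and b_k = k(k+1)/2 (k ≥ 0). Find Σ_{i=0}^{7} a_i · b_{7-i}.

336

The convolution is the x^7 coefficient of A(x)B(x).
Σ = 1·28 + 3·21 + 5·15 + 7·10 + 9·6 + 11·3 + 13·1 + 15·0 = 336.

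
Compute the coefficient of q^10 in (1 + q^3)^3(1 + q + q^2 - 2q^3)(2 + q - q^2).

(1 + q^3)^3 has coefficients 1,0,0,3,0,0,3,0,0,1 for degrees 0…9.
(1 + q + q^2 - 2q^3) has coefficients 1,1,1,-2,0,0,0,0,0,0,0 for degrees 0…10.
Finally multiplying by (2 + q - q^2), the product of all factors after the first has coefficients 2,3,2,-4,-3,2,0,0,0,0,0 for degrees 0…10.
[q^10] = 1·0 + 3·0 + 3·(-3) + 1·3 = -6.

-6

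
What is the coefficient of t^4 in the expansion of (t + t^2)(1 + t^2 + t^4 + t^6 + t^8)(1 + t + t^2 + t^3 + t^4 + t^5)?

4

(t + t^2) has coefficients 0,1,1 for degrees 0…2.
(1 + t^2 + t^4 + t^6 + t^8) has coefficients 1,0,1,0,1 for degrees 0…4.
Finally multiplying by (1 + t + t^2 + t^3 + t^4 + t^5), the product of all factors after the first has coefficients 1,1,2,2,3 for degrees 0…4.
[t^4] = 1·2 + 1·2 = 4.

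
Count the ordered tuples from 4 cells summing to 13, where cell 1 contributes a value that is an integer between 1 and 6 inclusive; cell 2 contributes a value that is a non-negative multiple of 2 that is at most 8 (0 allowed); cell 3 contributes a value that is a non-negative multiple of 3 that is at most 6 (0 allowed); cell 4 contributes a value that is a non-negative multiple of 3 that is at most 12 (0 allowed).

25

The generating function for the choices is (z + z^2 + z^3 + z^4 + z^5 + z^6)·(1 + z^2 + z^4 + z^6 + z^8)·(1 + z^3 + z^6)·(1 + z^3 + z^6 + z^9 + z^12); the count is [z^13].
(z + z^2 + z^3 + z^4 + z^5 + z^6) has coefficients 0,1,1,1,1,1,1 for degrees 0…6.
(1 + z^2 + z^4 + z^6 + z^8) has coefficients 1,0,1,0,1,0,1,0,1,0,0,0,0,0 for degrees 0…13.
Multiplying by (1 + z^3 + z^6) gives running coefficients 1,0,1,1,1,1,2,1,2,1,1,1,1,0 for degrees 0…13.
Finally multiplying by (1 + z^3 + z^6 + z^9 + z^12), the product of all factors after the first has coefficients 1,0,1,2,1,2,4,2,4,5,3,5,6,3 for degrees 0…13.
[z^13] = 1·6 + 1·5 + 1·3 + 1·5 + 1·4 + 1·2 = 25.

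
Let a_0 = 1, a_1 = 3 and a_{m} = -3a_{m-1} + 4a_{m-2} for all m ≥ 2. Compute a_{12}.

The ordinary generating function has denominator 1 + 3q - 4q^2.
Iterating the recurrence: a_0,…,a_{12} = 1, 3, -5, 27, -101, 411, -1637, 6555, -26213, 104859, -419429, 1677723, -6710885.

-6710885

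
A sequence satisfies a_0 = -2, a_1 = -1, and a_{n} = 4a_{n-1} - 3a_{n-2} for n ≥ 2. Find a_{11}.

88571

The ordinary generating function has denominator 1 - 4z + 3z^2.
Iterating the recurrence: a_0,…,a_{11} = -2, -1, 2, 11, 38, 119, 362, 1091, 3278, 9839, 29522, 88571.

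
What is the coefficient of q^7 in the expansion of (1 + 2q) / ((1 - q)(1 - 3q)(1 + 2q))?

3280

The denominator gives the recurrence a_n = 2a_(n−1) + 5a_(n−2) − 6a_(n−3) for n ≥ 3; the numerator fixes a_0 = 1, a_1 = 4, a_2 = 13.
Iterating: 1, 4, 13, 40, 121, 364, 1093, 3280, so a_7 = 3280.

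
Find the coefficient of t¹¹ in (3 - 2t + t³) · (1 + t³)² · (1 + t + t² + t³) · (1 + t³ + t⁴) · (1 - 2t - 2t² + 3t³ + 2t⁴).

-2

(3 - 2t + t³) has coefficients 3,-2,0,1 for degrees 0…3.
(1 + t³)² has coefficients 1,0,0,2,0,0,1,0,0,0,0,0 for degrees 0…11.
Multiplying by (1 + t + t² + t³) gives running coefficients 1,1,1,3,2,2,3,1,1,1,0,0 for degrees 0…11.
Multiplying by (1 + t³ + t⁴) gives running coefficients 1,1,1,4,4,4,7,6,5,6,4,2 for degrees 0…11.
Finally multiplying by (1 - 2t - 2t² + 3t³ + 2t⁴), the product of all factors after the first has coefficients 1,-1,-3,3,-1,-7,5,4,-1,13,14,9 for degrees 0…11.
[t¹¹] = 3·9 − 2·14 + 1·(-1) = -2.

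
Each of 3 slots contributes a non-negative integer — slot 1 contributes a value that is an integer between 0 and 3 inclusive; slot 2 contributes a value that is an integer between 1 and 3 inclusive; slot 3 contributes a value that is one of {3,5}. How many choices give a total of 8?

The generating function for the choices is (1 + q + q² + q³)·(q + q² + q³)·(q³ + q⁵); the count is [q⁸].
(1 + q + q² + q³) has coefficients 1,1,1,1 for degrees 0…3.
(q + q² + q³) has coefficients 0,1,1,1,0,0,0,0,0 for degrees 0…8.
Finally multiplying by (q³ + q⁵), the product of all factors after the first has coefficients 0,0,0,0,1,1,2,1,1 for degrees 0…8.
[q⁸] = 1·1 + 1·1 + 1·2 + 1·1 = 5.

5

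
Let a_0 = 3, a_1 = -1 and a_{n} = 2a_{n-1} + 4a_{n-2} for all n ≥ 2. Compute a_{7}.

2240

The ordinary generating function has denominator 1 - 2q - 4q^2.
Iterating the recurrence: a_0,…,a_{7} = 3, -1, 10, 16, 72, 208, 704, 2240.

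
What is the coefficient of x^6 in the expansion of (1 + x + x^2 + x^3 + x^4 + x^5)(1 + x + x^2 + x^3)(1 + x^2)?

7

(1 + x + x^2 + x^3 + x^4 + x^5) has coefficients 1,1,1,1,1,1 for degrees 0…5.
(1 + x + x^2 + x^3) has coefficients 1,1,1,1,0,0,0 for degrees 0…6.
Finally multiplying by (1 + x^2), the product of all factors after the first has coefficients 1,1,2,2,1,1,0 for degrees 0…6.
[x^6] = 1·0 + 1·1 + 1·1 + 1·2 + 1·2 + 1·1 = 7.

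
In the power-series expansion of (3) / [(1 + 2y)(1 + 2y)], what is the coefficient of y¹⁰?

33792

The denominator gives the recurrence a_n = −4a_(n−1) − 4a_(n−2) for n ≥ 2; the numerator fixes a_0 = 3, a_1 = -12.
Iterating: 3, -12, 36, -96, 240, -576, 1344, -3072, 6912, -15360, 33792, so a_10 = 33792.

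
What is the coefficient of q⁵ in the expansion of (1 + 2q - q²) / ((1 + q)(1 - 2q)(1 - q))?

Partial fractions give a closed form: a_n = (-1/3)·(-1)^n + (7/3)·2^n + (-1)·1^n.
At n = 5: a_5 = 74.

74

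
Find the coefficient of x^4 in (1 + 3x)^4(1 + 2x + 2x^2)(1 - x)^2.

5

(1 + 3x)^4 has coefficients 1,12,54,108,81 for degrees 0…4.
(1 + 2x + 2x^2) has coefficients 1,2,2,0,0 for degrees 0…4.
Finally multiplying by (1 - x)^2, the product of all factors after the first has coefficients 1,0,-1,-2,2 for degrees 0…4.
[x^4] = 1·2 + 12·(-2) + 54·(-1) + 108·0 + 81·1 = 5.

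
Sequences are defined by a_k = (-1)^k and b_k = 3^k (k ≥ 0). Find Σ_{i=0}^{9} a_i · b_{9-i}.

This is [x^9] in the product of the two ordinary generating functions.
Σ = 1·19683 − 1·6561 + 1·2187 − 1·729 + 1·243 − 1·81 + 1·27 − 1·9 + 1·3 − 1·1 = 14762.

14762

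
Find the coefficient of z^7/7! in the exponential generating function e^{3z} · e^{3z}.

The EGF product rule gives c_7 = Σ_{k_1+k_2=7} C(7; k_1,k_2) · ∏ g_i(k_i), where e^{3z} gives (3)^k; e^{3z} gives (3)^k.
g_1(k) for k = 0…7: 1, 3, 9, 27, 81, 243, 729, 2187.
g_2(k) for k = 0…7: 1, 3, 9, 27, 81, 243, 729, 2187.
c_7 = Σ_k C(7,k)·g_1(k)·g_2(7−k) = 1·1·2187 + 7·3·729 + 21·9·243 + 35·27·81 + 35·81·27 + 21·243·9 + 7·729·3 + 1·2187·1 = 2187 + 15309 + 45927 + 76545 + 76545 + 45927 + 15309 + 2187 = 279936.

279936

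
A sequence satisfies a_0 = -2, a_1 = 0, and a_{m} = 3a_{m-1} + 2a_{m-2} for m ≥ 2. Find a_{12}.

-1134668

The ordinary generating function has denominator 1 - 3q - 2q^2.
Iterating the recurrence: a_0,…,a_{12} = -2, 0, -4, -12, -44, -156, -556, -1980, -7052, -25116, -89452, -318588, -1134668.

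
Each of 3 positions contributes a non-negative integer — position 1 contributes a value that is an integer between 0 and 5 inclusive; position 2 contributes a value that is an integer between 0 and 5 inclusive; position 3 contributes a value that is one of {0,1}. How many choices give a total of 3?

7

The generating function for the choices is (1 + y + y^2 + y^3 + y^4 + y^5)·(1 + y + y^2 + y^3 + y^4 + y^5)·(1 + y); the count is [y^3].
(1 + y + y^2 + y^3 + y^4 + y^5) has coefficients 1,1,1,1 for degrees 0…3.
(1 + y + y^2 + y^3 + y^4 + y^5) has coefficients 1,1,1,1 for degrees 0…3.
Finally multiplying by (1 + y), the product of all factors after the first has coefficients 1,2,2,2 for degrees 0…3.
[y^3] = 1·2 + 1·2 + 1·2 + 1·1 = 7.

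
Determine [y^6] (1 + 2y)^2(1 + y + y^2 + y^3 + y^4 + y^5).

8

(1 + 2y)^2 has coefficients 1,4,4 for degrees 0…2.
(1 + y + y^2 + y^3 + y^4 + y^5) has coefficients 1,1,1,1,1,1,0 for degrees 0…6.
[y^6] = 1·0 + 4·1 + 4·1 = 8.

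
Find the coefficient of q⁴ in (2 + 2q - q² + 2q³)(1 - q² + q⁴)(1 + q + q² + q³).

(2 + 2q - q² + 2q³) has coefficients 2,2,-1,2 for degrees 0…3.
(1 - q² + q⁴) has coefficients 1,0,-1,0,1 for degrees 0…4.
Finally multiplying by (1 + q + q² + q³), the product of all factors after the first has coefficients 1,1,0,0,0 for degrees 0…4.
[q⁴] = 2·0 + 2·0 − 1·0 + 2·1 = 2.

2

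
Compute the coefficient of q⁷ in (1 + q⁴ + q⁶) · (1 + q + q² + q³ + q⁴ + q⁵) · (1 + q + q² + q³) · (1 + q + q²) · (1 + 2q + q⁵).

(1 + q⁴ + q⁶) has coefficients 1,0,0,0,1,0,1 for degrees 0…6.
(1 + q + q² + q³ + q⁴ + q⁵) has coefficients 1,1,1,1,1,1,0,0 for degrees 0…7.
Multiplying by (1 + q + q² + q³) gives running coefficients 1,2,3,4,4,4,3,2 for degrees 0…7.
Multiplying by (1 + q + q²) gives running coefficients 1,3,6,9,11,12,11,9 for degrees 0…7.
Finally multiplying by (1 + 2q + q⁵), the product of all factors after the first has coefficients 1,5,12,21,29,35,38,37 for degrees 0…7.
[q⁷] = 1·37 + 1·21 + 1·5 = 63.

63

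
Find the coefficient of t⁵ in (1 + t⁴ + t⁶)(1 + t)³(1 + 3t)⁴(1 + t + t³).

(1 + t⁴ + t⁶) has coefficients 1,0,0,0,1,0 for degrees 0…5.
(1 + t)³ has coefficients 1,3,3,1,0,0 for degrees 0…5.
Multiplying by (1 + 3t)⁴ gives running coefficients 1,15,93,307,579,621 for degrees 0…5.
Finally multiplying by (1 + t + t³), the product of all factors after the first has coefficients 1,16,108,401,901,1293 for degrees 0…5.
[t⁵] = 1·1293 + 1·16 = 1309.

1309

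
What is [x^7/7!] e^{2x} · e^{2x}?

16384

The EGF product rule gives c_7 = Σ_{k_1+k_2=7} C(7; k_1,k_2) · ∏ g_i(k_i), where e^{2x} gives (2)^k; e^{2x} gives (2)^k.
g_1(k) for k = 0…7: 1, 2, 4, 8, 16, 32, 64, 128.
g_2(k) for k = 0…7: 1, 2, 4, 8, 16, 32, 64, 128.
c_7 = Σ_k C(7,k)·g_1(k)·g_2(7−k) = 1·1·128 + 7·2·64 + 21·4·32 + 35·8·16 + 35·16·8 + 21·32·4 + 7·64·2 + 1·128·1 = 128 + 896 + 2688 + 4480 + 4480 + 2688 + 896 + 128 = 16384.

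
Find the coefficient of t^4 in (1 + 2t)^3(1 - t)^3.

(1 + 2t)^3 has coefficients 1,6,12,8 for degrees 0…3.
(1 - t)^3 has coefficients 1,-3,3,-1,0 for degrees 0…4.
[t^4] = 1·0 + 6·(-1) + 12·3 + 8·(-3) = 6.

6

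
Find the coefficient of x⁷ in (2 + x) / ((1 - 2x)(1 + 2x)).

Partial fractions give a closed form: a_n = (5/4)·2^n + (3/4)·(-2)^n.
At n = 7: a_7 = 64.

64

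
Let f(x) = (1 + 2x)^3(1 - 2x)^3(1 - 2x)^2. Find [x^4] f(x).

0

(1 + 2x)^3 has coefficients 1,6,12,8 for degrees 0…3.
(1 - 2x)^3 has coefficients 1,-6,12,-8,0 for degrees 0…4.
Finally multiplying by (1 - 2x)^2, the product of all factors after the first has coefficients 1,-10,40,-80,80 for degrees 0…4.
[x^4] = 1·80 + 6·(-80) + 12·40 + 8·(-10) = 0.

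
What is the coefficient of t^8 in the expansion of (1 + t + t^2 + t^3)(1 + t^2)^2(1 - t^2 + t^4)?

(1 + t + t^2 + t^3) has coefficients 1,1,1,1 for degrees 0…3.
(1 + t^2)^2 has coefficients 1,0,2,0,1,0,0,0,0 for degrees 0…8.
Finally multiplying by (1 - t^2 + t^4), the product of all factors after the first has coefficients 1,0,1,0,0,0,1,0,1 for degrees 0…8.
[t^8] = 1·1 + 1·0 + 1·1 + 1·0 = 2.

2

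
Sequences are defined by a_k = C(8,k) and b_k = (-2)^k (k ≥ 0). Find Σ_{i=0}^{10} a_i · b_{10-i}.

Write out a_i and b_{10-i} for i = 0,…,10 and sum the products.
Σ = 1·1024 + 8·(-512) + 28·256 + 56·(-128) + 70·64 + 56·(-32) + 28·16 + 8·(-8) + 1·4 + 0·(-2) + 0·1 = 4.

4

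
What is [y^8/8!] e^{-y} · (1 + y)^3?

The EGF product rule gives c_8 = Σ_{k_1+k_2=8} C(8; k_1,k_2) · ∏ g_i(k_i), where e^{-y} gives (-1)^k; (1+y)^3 gives the falling factorial (3)_k.
g_1(k) for k = 0…8: 1, -1, 1, -1, 1, -1, 1, -1, 1.
g_2(k) for k = 0…8: 1, 3, 6, 6, 0, 0, 0, 0, 0.
c_8 = Σ_k C(8,k)·g_1(k)·g_2(8−k) = 56·(-1)·6 + 28·1·6 + 8·(-1)·3 + 1·1·1 = −336 + 168 − 24 + 1 = -191.

-191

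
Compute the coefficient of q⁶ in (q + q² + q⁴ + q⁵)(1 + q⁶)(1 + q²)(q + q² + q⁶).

(q + q² + q⁴ + q⁵) has coefficients 0,1,1,0,1,1 for degrees 0…5.
(1 + q⁶) has coefficients 1,0,0,0,0,0,1 for degrees 0…6.
Multiplying by (1 + q²) gives running coefficients 1,0,1,0,0,0,1 for degrees 0…6.
Finally multiplying by (q + q² + q⁶), the product of all factors after the first has coefficients 0,1,1,1,1,0,1 for degrees 0…6.
[q⁶] = 1·0 + 1·1 + 1·1 + 1·1 = 3.

3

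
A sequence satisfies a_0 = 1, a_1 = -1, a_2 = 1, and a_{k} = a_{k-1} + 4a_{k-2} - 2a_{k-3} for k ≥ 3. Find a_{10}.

The ordinary generating function has denominator 1 - t - 4t^2 + 2t^3.
Iterating the recurrence: a_0,…,a_{10} = 1, -1, 1, -5, 1, -21, -7, -93, -79, -437, -567.

-567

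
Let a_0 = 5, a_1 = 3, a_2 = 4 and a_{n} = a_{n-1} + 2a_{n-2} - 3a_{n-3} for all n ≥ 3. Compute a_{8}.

-29

The ordinary generating function has denominator 1 - q - 2q^2 + 3q^3.
Iterating the recurrence: a_0,…,a_{8} = 5, 3, 4, -5, -6, -28, -25, -63, -29.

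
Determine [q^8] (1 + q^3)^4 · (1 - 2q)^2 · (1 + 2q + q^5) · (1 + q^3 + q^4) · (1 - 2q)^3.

(1 + q^3)^4 has coefficients 1,0,0,4,0,0,6,0,0 for degrees 0…8.
(1 - 2q)^2 has coefficients 1,-4,4,0,0,0,0,0,0 for degrees 0…8.
Multiplying by (1 + 2q + q^5) gives running coefficients 1,-2,-4,8,0,1,-4,4,0 for degrees 0…8.
Multiplying by (1 + q^3 + q^4) gives running coefficients 1,-2,-4,9,-1,-5,0,12,1 for degrees 0…8.
Finally multiplying by (1 - 2q)^3, the product of all factors after the first has coefficients 1,-8,20,1,-87,141,-54,-40,-31 for degrees 0…8.
[q^8] = 1·(-31) + 4·141 + 6·20 = 653.

653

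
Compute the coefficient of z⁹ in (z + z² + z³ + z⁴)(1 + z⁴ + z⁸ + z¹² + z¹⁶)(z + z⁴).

(z + z² + z³ + z⁴) has coefficients 0,1,1,1,1 for degrees 0…4.
(1 + z⁴ + z⁸ + z¹² + z¹⁶) has coefficients 1,0,0,0,1,0,0,0,1,0 for degrees 0…9.
Finally multiplying by (z + z⁴), the product of all factors after the first has coefficients 0,1,0,0,1,1,0,0,1,1 for degrees 0…9.
[z⁹] = 1·1 + 1·0 + 1·0 + 1·1 = 2.

2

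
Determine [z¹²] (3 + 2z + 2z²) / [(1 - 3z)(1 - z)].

3100069

The denominator gives the recurrence a_n = 4a_(n−1) − 3a_(n−2) for n ≥ 3; the numerator fixes a_0 = 3, a_1 = 14, a_2 = 49.
Iterating: 3, 14, 49, 154, 469, 1414, 4249, 12754, 38269, 114814, 344449, 1033354, 3100069, so a_12 = 3100069.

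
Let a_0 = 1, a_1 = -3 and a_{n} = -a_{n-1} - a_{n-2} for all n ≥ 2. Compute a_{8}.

2

The ordinary generating function has denominator 1 + y + y^2.
Iterating the recurrence: a_0,…,a_{8} = 1, -3, 2, 1, -3, 2, 1, -3, 2.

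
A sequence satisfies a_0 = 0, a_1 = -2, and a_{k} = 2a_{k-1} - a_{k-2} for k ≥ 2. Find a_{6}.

-12

The ordinary generating function has denominator 1 - 2q + q^2.
Iterating the recurrence: a_0,…,a_{6} = 0, -2, -4, -6, -8, -10, -12.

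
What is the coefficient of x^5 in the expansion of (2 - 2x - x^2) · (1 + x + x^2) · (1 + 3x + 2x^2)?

-9

(2 - 2x - x^2) has coefficients 2,-2,-1 for degrees 0…2.
(1 + x + x^2) has coefficients 1,1,1,0,0,0 for degrees 0…5.
Finally multiplying by (1 + 3x + 2x^2), the product of all factors after the first has coefficients 1,4,6,5,2,0 for degrees 0…5.
[x^5] = 2·0 − 2·2 − 1·5 = -9.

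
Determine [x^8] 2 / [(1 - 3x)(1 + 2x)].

The denominator gives the recurrence a_n = a_(n−1) + 6a_(n−2) for n ≥ 2; the numerator fixes a_0 = 2, a_1 = 2.
Iterating: 2, 2, 14, 26, 110, 266, 926, 2522, 8078, so a_8 = 8078.

8078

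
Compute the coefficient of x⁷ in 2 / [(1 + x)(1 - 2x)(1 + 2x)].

-170

The denominator gives the recurrence a_n = −a_(n−1) + 4a_(n−2) + 4a_(n−3) for n ≥ 3; the numerator fixes a_0 = 2, a_1 = -2, a_2 = 10.
Iterating: 2, -2, 10, -10, 42, -42, 170, -170, so a_7 = -170.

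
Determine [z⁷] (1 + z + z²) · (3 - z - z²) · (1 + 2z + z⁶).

(1 + z + z²) has coefficients 1,1,1 for degrees 0…2.
(3 - z - z²) has coefficients 3,-1,-1,0,0,0,0,0 for degrees 0…7.
Finally multiplying by (1 + 2z + z⁶), the product of all factors after the first has coefficients 3,5,-3,-2,0,0,3,-1 for degrees 0…7.
[z⁷] = 1·(-1) + 1·3 + 1·0 = 2.

2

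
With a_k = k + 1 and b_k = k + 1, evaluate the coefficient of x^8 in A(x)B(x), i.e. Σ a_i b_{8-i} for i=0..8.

The convolution is the t^8 coefficient of A(t)B(t).
Σ = 1·9 + 2·8 + 3·7 + 4·6 + 5·5 + 6·4 + 7·3 + 8·2 + 9·1 = 165.

165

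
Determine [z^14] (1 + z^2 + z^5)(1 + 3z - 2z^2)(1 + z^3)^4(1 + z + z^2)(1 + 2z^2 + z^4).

91

(1 + z^2 + z^5) has coefficients 1,0,1,0,0,1 for degrees 0…5.
(1 + 3z - 2z^2) has coefficients 1,3,-2,0,0,0,0,0,0,0,0,0,0,0,0 for degrees 0…14.
Multiplying by (1 + z^3)^4 gives running coefficients 1,3,-2,4,12,-8,6,18,-12,4,12,-8,1,3,-2 for degrees 0…14.
Multiplying by (1 + z + z^2) gives running coefficients 1,4,2,5,14,8,10,16,12,10,4,8,5,-4,2 for degrees 0…14.
Finally multiplying by (1 + 2z^2 + z^4), the product of all factors after the first has coefficients 1,4,4,13,19,22,40,37,46,50,38,44,25,22,16 for degrees 0…14.
[z^14] = 1·16 + 1·25 + 1·50 = 91.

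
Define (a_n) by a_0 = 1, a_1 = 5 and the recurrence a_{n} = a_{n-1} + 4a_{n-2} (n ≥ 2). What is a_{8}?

The ordinary generating function has denominator 1 - x - 4x^2.
Iterating the recurrence: a_0,…,a_{8} = 1, 5, 9, 29, 65, 181, 441, 1165, 2929.

2929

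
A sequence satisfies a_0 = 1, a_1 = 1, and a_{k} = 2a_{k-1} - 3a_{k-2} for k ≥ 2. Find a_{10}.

-241

The ordinary generating function has denominator 1 - 2y + 3y^2.
Iterating the recurrence: a_0,…,a_{10} = 1, 1, -1, -5, -7, 1, 23, 43, 17, -95, -241.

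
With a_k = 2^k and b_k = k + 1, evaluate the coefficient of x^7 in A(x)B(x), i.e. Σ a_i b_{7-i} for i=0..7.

502

The convolution is the t^7 coefficient of A(t)B(t).
Σ = 1·8 + 2·7 + 4·6 + 8·5 + 16·4 + 32·3 + 64·2 + 128·1 = 502.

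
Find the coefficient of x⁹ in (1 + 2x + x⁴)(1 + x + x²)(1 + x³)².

4

(1 + 2x + x⁴) has coefficients 1,2,0,0,1 for degrees 0…4.
(1 + x + x²) has coefficients 1,1,1,0,0,0,0,0,0,0 for degrees 0…9.
Finally multiplying by (1 + x³)², the product of all factors after the first has coefficients 1,1,1,2,2,2,1,1,1,0 for degrees 0…9.
[x⁹] = 1·0 + 2·1 + 1·2 = 4.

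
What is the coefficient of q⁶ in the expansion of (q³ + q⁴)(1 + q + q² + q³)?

(q³ + q⁴) has coefficients 0,0,0,1,1 for degrees 0…4.
(1 + q + q² + q³) has coefficients 1,1,1,1,0,0,0 for degrees 0…6.
[q⁶] = 1·1 + 1·1 = 2.

2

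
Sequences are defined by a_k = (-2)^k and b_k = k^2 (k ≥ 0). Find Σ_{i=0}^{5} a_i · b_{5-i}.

This is [x^5] in the product of the two ordinary generating functions.
Σ = 1·25 − 2·16 + 4·9 − 8·4 + 16·1 − 32·0 = 13.

13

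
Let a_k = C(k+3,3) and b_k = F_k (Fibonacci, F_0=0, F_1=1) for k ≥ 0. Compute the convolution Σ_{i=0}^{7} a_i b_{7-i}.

The convolution is the t^7 coefficient of A(t)B(t).
Σ = 1·13 + 4·8 + 10·5 + 20·3 + 35·2 + 56·1 + 84·1 + 120·0 = 365.

365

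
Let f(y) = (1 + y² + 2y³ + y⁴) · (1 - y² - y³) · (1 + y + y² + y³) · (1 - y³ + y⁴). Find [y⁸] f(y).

(1 + y² + 2y³ + y⁴) has coefficients 1,0,1,2,1 for degrees 0…4.
(1 - y² - y³) has coefficients 1,0,-1,-1,0,0,0,0,0 for degrees 0…8.
Multiplying by (1 + y + y² + y³) gives running coefficients 1,1,0,-1,-2,-2,-1,0,0 for degrees 0…8.
Finally multiplying by (1 - y³ + y⁴), the product of all factors after the first has coefficients 1,1,0,-2,-2,-1,0,1,0 for degrees 0…8.
[y⁸] = 1·0 + 1·0 + 2·(-1) + 1·(-2) = -4.

-4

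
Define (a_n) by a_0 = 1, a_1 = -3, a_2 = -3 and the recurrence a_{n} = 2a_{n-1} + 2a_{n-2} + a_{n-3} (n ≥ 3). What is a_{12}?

The ordinary generating function has denominator 1 - 2t - 2t^2 - t^3.
Iterating the recurrence: a_0,…,a_{12} = 1, -3, -3, -11, -31, -87, -247, -699, -1979, -5603, -15863, -44911, -127151.

-127151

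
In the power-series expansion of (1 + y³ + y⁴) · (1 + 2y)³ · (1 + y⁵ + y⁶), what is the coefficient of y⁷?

26

(1 + y³ + y⁴) has coefficients 1,0,0,1,1 for degrees 0…4.
(1 + 2y)³ has coefficients 1,6,12,8,0,0,0,0 for degrees 0…7.
Finally multiplying by (1 + y⁵ + y⁶), the product of all factors after the first has coefficients 1,6,12,8,0,1,7,18 for degrees 0…7.
[y⁷] = 1·18 + 1·0 + 1·8 = 26.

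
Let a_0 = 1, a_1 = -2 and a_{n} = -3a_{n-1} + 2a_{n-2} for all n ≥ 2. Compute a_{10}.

204020

The ordinary generating function has denominator 1 + 3t - 2t^2.
Iterating the recurrence: a_0,…,a_{10} = 1, -2, 8, -28, 100, -356, 1268, -4516, 16084, -57284, 204020.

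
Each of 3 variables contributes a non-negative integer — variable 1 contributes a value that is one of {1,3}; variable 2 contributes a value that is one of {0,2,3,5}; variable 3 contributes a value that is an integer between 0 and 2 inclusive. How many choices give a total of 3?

The generating function for the choices is (y + y^3)·(1 + y^2 + y^3 + y^5)·(1 + y + y^2); the count is [y^3].
(y + y^3) has coefficients 0,1,0,1 for degrees 0…3.
(1 + y^2 + y^3 + y^5) has coefficients 1,0,1,1 for degrees 0…3.
Finally multiplying by (1 + y + y^2), the product of all factors after the first has coefficients 1,1,2,2 for degrees 0…3.
[y^3] = 1·2 + 1·1 = 3.

3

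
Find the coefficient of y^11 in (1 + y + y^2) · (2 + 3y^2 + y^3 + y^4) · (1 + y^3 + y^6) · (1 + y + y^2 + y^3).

19

(1 + y + y^2) has coefficients 1,1,1 for degrees 0…2.
(2 + 3y^2 + y^3 + y^4) has coefficients 2,0,3,1,1,0,0,0,0,0,0,0 for degrees 0…11.
Multiplying by (1 + y^3 + y^6) gives running coefficients 2,0,3,3,1,3,3,1,3,1,1,0 for degrees 0…11.
Finally multiplying by (1 + y + y^2 + y^3), the product of all factors after the first has coefficients 2,2,5,8,7,10,10,8,10,8,6,5 for degrees 0…11.
[y^11] = 1·5 + 1·6 + 1·8 = 19.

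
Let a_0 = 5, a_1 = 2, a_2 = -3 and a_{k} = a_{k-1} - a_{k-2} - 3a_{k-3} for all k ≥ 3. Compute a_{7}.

The ordinary generating function has denominator 1 - t + t^2 + 3t^3.
Iterating the recurrence: a_0,…,a_{7} = 5, 2, -3, -20, -23, 6, 89, 152.

152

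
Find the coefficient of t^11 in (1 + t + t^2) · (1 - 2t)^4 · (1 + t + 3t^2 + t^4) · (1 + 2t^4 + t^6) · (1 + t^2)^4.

-1691

(1 + t + t^2) has coefficients 1,1,1 for degrees 0…2.
(1 - 2t)^4 has coefficients 1,-8,24,-32,16,0,0,0,0,0,0,0 for degrees 0…11.
Multiplying by (1 + t + 3t^2 + t^4) gives running coefficients 1,-7,19,-32,57,-88,72,-32,16,0,0,0 for degrees 0…11.
Multiplying by (1 + 2t^4 + t^6) gives running coefficients 1,-7,19,-32,59,-102,111,-103,149,-208,201,-152 for degrees 0…11.
Finally multiplying by (1 + t^2)^4, the product of all factors after the first has coefficients 1,-7,23,-60,141,-272,465,-731,1024,-1367,1718,-2042 for degrees 0…11.
[t^11] = 1·(-2042) + 1·1718 + 1·(-1367) = -1691.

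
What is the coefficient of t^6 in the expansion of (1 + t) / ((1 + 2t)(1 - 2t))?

The denominator gives the recurrence a_n = 4a_(n−2) for n ≥ 2; the numerator fixes a_0 = 1, a_1 = 1.
Iterating: 1, 1, 4, 4, 16, 16, 64, so a_6 = 64.

64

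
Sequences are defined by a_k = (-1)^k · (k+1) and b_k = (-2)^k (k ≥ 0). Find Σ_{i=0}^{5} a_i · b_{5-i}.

The convolution is the x^5 coefficient of A(x)B(x).
Σ = 1·(-32) − 2·16 + 3·(-8) − 4·4 + 5·(-2) − 6·1 = -120.

-120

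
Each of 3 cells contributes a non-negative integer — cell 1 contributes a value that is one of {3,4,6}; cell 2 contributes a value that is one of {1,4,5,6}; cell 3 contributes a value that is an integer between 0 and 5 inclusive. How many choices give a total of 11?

The generating function for the choices is (z³ + z⁴ + z⁶)·(z + z⁴ + z⁵ + z⁶)·(1 + z + z² + z³ + z⁴ + z⁵); the count is [z¹¹].
(z³ + z⁴ + z⁶) has coefficients 0,0,0,1,1,0,1 for degrees 0…6.
(z + z⁴ + z⁵ + z⁶) has coefficients 0,1,0,0,1,1,1,0,0,0,0,0 for degrees 0…11.
Finally multiplying by (1 + z + z² + z³ + z⁴ + z⁵), the product of all factors after the first has coefficients 0,1,1,1,2,3,4,3,3,3,2,1 for degrees 0…11.
[z¹¹] = 1·3 + 1·3 + 1·3 = 9.

9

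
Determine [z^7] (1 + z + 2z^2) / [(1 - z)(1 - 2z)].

508

The denominator gives the recurrence a_n = 3a_(n−1) − 2a_(n−2) for n ≥ 3; the numerator fixes a_0 = 1, a_1 = 4, a_2 = 12.
Iterating: 1, 4, 12, 28, 60, 124, 252, 508, so a_7 = 508.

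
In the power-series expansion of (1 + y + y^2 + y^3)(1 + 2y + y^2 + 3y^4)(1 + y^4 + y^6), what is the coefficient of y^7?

(1 + y + y^2 + y^3) has coefficients 1,1,1,1 for degrees 0…3.
(1 + 2y + y^2 + 3y^4) has coefficients 1,2,1,0,3,0,0,0 for degrees 0…7.
Finally multiplying by (1 + y^4 + y^6), the product of all factors after the first has coefficients 1,2,1,0,4,2,2,2 for degrees 0…7.
[y^7] = 1·2 + 1·2 + 1·2 + 1·4 = 10.

10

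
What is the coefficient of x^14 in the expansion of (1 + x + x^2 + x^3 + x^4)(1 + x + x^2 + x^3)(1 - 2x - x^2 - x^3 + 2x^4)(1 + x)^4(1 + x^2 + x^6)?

(1 + x + x^2 + x^3 + x^4) has coefficients 1,1,1,1,1 for degrees 0…4.
(1 + x + x^2 + x^3) has coefficients 1,1,1,1,0,0,0,0,0,0,0,0,0,0,0 for degrees 0…14.
Multiplying by (1 - 2x - x^2 - x^3 + 2x^4) gives running coefficients 1,-1,-2,-3,-2,0,1,2,0,0,0,0,0,0,0 for degrees 0…14.
Multiplying by (1 + x)^4 gives running coefficients 1,3,0,-13,-29,-35,-25,-5,12,16,9,2,0,0,0 for degrees 0…14.
Finally multiplying by (1 + x^2 + x^6), the product of all factors after the first has coefficients 1,3,1,-10,-29,-48,-53,-37,-13,-2,-8,-17,-16,-3,12 for degrees 0…14.
[x^14] = 1·12 + 1·(-3) + 1·(-16) + 1·(-17) + 1·(-8) = -32.

-32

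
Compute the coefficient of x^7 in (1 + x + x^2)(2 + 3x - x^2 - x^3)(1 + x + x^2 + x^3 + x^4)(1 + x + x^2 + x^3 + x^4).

(1 + x + x^2) has coefficients 1,1,1 for degrees 0…2.
(2 + 3x - x^2 - x^3) has coefficients 2,3,-1,-1,0,0,0,0 for degrees 0…7.
Multiplying by (1 + x + x^2 + x^3 + x^4) gives running coefficients 2,5,4,3,3,1,-2,-1 for degrees 0…7.
Finally multiplying by (1 + x + x^2 + x^3 + x^4), the product of all factors after the first has coefficients 2,7,11,14,17,16,9,4 for degrees 0…7.
[x^7] = 1·4 + 1·9 + 1·16 = 29.

29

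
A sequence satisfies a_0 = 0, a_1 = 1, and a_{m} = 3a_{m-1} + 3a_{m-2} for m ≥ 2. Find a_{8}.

9315

The ordinary generating function has denominator 1 - 3t - 3t^2.
Iterating the recurrence: a_0,…,a_{8} = 0, 1, 3, 12, 45, 171, 648, 2457, 9315.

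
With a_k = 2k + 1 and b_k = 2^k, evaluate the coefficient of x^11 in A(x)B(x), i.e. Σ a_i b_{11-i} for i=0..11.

12261

This is [x^11] in the product of the two ordinary generating functions.
Σ = 1·2048 + 3·1024 + 5·512 + 7·256 + 9·128 + 11·64 + 13·32 + 15·16 + 17·8 + 19·4 + 21·2 + 23·1 = 12261.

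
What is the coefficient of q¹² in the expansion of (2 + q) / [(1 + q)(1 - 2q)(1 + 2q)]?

Partial fractions give a closed form: a_n = (-1/3)·(-1)^n + (5/6)·2^n + (3/2)·(-2)^n.
At n = 12: a_12 = 9557.

9557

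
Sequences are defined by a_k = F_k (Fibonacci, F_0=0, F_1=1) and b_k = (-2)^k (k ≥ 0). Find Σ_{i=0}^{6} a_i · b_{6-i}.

-22

The convolution is the x^6 coefficient of A(x)B(x).
Σ = 0·64 + 1·(-32) + 1·16 + 2·(-8) + 3·4 + 5·(-2) + 8·1 = -22.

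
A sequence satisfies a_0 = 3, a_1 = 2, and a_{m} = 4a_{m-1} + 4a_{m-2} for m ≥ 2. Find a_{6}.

The ordinary generating function has denominator 1 - 4q - 4q^2.
Iterating the recurrence: a_0,…,a_{6} = 3, 2, 20, 88, 432, 2080, 10048.

10048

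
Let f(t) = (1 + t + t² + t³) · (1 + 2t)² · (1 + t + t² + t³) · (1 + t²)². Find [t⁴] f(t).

(1 + t + t² + t³) has coefficients 1,1,1,1 for degrees 0…3.
(1 + 2t)² has coefficients 1,4,4,0,0 for degrees 0…4.
Multiplying by (1 + t + t² + t³) gives running coefficients 1,5,9,9,8 for degrees 0…4.
Finally multiplying by (1 + t²)², the product of all factors after the first has coefficients 1,5,11,19,27 for degrees 0…4.
[t⁴] = 1·27 + 1·19 + 1·11 + 1·5 = 62.

62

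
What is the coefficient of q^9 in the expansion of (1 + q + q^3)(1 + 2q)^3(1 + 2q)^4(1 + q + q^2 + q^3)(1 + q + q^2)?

(1 + q + q^3) has coefficients 1,1,0,1 for degrees 0…3.
(1 + 2q)^3 has coefficients 1,6,12,8,0,0,0,0,0,0 for degrees 0…9.
Multiplying by (1 + 2q)^4 gives running coefficients 1,14,84,280,560,672,448,128,0,0 for degrees 0…9.
Multiplying by (1 + q + q^2 + q^3) gives running coefficients 1,15,99,379,938,1596,1960,1808,1248,576 for degrees 0…9.
Finally multiplying by (1 + q + q^2), the product of all factors after the first has coefficients 1,16,115,493,1416,2913,4494,5364,5016,3632 for degrees 0…9.
[q^9] = 1·3632 + 1·5016 + 1·4494 = 13142.

13142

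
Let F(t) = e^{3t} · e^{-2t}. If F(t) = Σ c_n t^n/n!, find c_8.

1

The EGF product rule gives c_8 = Σ_{k_1+k_2=8} C(8; k_1,k_2) · ∏ g_i(k_i), where e^{3t} gives (3)^k; e^{-2t} gives (-2)^k.
g_1(k) for k = 0…8: 1, 3, 9, 27, 81, 243, 729, 2187, 6561.
g_2(k) for k = 0…8: 1, -2, 4, -8, 16, -32, 64, -128, 256.
c_8 = Σ_k C(8,k)·g_1(k)·g_2(8−k) = 1·1·256 + 8·3·(-128) + 28·9·64 + 56·27·(-32) + 70·81·16 + 56·243·(-8) + 28·729·4 + 8·2187·(-2) + 1·6561·1 = 256 − 3072 + 16128 − 48384 + 90720 − 108864 + 81648 − 34992 + 6561 = 1.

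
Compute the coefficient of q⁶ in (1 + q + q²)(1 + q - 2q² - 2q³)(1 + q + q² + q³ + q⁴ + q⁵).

-7

(1 + q + q²) has coefficients 1,1,1 for degrees 0…2.
(1 + q - 2q² - 2q³) has coefficients 1,1,-2,-2,0,0,0 for degrees 0…6.
Finally multiplying by (1 + q + q² + q³ + q⁴ + q⁵), the product of all factors after the first has coefficients 1,2,0,-2,-2,-2,-3 for degrees 0…6.
[q⁶] = 1·(-3) + 1·(-2) + 1·(-2) = -7.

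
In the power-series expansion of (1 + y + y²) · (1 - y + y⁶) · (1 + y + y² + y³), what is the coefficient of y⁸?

3

(1 + y + y²) has coefficients 1,1,1 for degrees 0…2.
(1 - y + y⁶) has coefficients 1,-1,0,0,0,0,1,0,0 for degrees 0…8.
Finally multiplying by (1 + y + y² + y³), the product of all factors after the first has coefficients 1,0,0,0,-1,0,1,1,1 for degrees 0…8.
[y⁸] = 1·1 + 1·1 + 1·1 = 3.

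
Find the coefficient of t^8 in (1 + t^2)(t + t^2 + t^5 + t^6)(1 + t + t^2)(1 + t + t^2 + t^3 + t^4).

15

(1 + t^2) has coefficients 1,0,1 for degrees 0…2.
(t + t^2 + t^5 + t^6) has coefficients 0,1,1,0,0,1,1,0,0 for degrees 0…8.
Multiplying by (1 + t + t^2) gives running coefficients 0,1,2,2,1,1,2,2,1 for degrees 0…8.
Finally multiplying by (1 + t + t^2 + t^3 + t^4), the product of all factors after the first has coefficients 0,1,3,5,6,7,8,8,7 for degrees 0…8.
[t^8] = 1·7 + 1·8 = 15.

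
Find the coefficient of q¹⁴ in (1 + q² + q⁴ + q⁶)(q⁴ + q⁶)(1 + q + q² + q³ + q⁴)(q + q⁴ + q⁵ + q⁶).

(1 + q² + q⁴ + q⁶) has coefficients 1,0,1,0,1,0,1 for degrees 0…6.
(q⁴ + q⁶) has coefficients 0,0,0,0,1,0,1,0,0,0,0,0,0,0,0 for degrees 0…14.
Multiplying by (1 + q + q² + q³ + q⁴) gives running coefficients 0,0,0,0,1,1,2,2,2,1,1,0,0,0,0 for degrees 0…14.
Finally multiplying by (q + q⁴ + q⁵ + q⁶), the product of all factors after the first has coefficients 0,0,0,0,0,1,1,2,3,4,5,6,6,5,4 for degrees 0…14.
[q¹⁴] = 1·4 + 1·6 + 1·5 + 1·3 = 18.

18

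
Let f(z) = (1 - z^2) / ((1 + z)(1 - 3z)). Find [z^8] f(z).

The denominator gives the recurrence a_n = 2a_(n−1) + 3a_(n−2) for n ≥ 3; the numerator fixes a_0 = 1, a_1 = 2, a_2 = 6.
Iterating: 1, 2, 6, 18, 54, 162, 486, 1458, 4374, so a_8 = 4374.

4374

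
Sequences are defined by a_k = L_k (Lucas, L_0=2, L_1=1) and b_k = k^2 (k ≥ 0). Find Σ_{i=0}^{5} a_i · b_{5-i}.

This is [x^5] in the product of the two ordinary generating functions.
Σ = 2·25 + 1·16 + 3·9 + 4·4 + 7·1 + 11·0 = 116.

116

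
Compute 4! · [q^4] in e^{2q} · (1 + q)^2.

The EGF product rule gives c_4 = Σ_{k_1+k_2=4} C(4; k_1,k_2) · ∏ g_i(k_i), where e^{2q} gives (2)^k; (1+q)^2 gives the falling factorial (2)_k.
g_1(k) for k = 0…4: 1, 2, 4, 8, 16.
g_2(k) for k = 0…4: 1, 2, 2, 0, 0.
c_4 = Σ_k C(4,k)·g_1(k)·g_2(4−k) = 6·4·2 + 4·8·2 + 1·16·1 = 48 + 64 + 16 = 128.

128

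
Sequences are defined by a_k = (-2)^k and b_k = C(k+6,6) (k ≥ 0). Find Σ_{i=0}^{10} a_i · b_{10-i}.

The convolution is the x^10 coefficient of A(x)B(x).
Σ = 1·8008 − 2·5005 + 4·3003 − 8·1716 + 16·924 − 32·462 + 64·210 − 128·84 + 256·28 − 512·7 + 1024·1 = 3578.

3578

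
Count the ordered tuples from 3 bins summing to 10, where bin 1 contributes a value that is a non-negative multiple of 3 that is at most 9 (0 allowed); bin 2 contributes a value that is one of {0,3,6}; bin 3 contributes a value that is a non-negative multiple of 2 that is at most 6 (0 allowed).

The generating function for the choices is (1 + z^3 + z^6 + z^9)·(1 + z^3 + z^6)·(1 + z^2 + z^4 + z^6); the count is [z^10].
(1 + z^3 + z^6 + z^9) has coefficients 1,0,0,1,0,0,1,0,0,1 for degrees 0…9.
(1 + z^3 + z^6) has coefficients 1,0,0,1,0,0,1,0,0,0,0 for degrees 0…10.
Finally multiplying by (1 + z^2 + z^4 + z^6), the product of all factors after the first has coefficients 1,0,1,1,1,1,2,1,1,1,1 for degrees 0…10.
[z^10] = 1·1 + 1·1 + 1·1 + 1·0 = 3.

3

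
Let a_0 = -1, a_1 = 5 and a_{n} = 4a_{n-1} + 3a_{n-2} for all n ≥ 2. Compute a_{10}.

3853841

The ordinary generating function has denominator 1 - 4q - 3q^2.
Iterating the recurrence: a_0,…,a_{10} = -1, 5, 17, 83, 383, 1781, 8273, 38435, 178559, 829541, 3853841.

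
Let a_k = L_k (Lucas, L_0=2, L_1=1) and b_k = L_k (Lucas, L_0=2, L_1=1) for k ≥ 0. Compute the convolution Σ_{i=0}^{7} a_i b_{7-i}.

Write out a_i and b_{7-i} for i = 0,…,7 and sum the products.
Σ = 2·29 + 1·18 + 3·11 + 4·7 + 7·4 + 11·3 + 18·1 + 29·2 = 274.

274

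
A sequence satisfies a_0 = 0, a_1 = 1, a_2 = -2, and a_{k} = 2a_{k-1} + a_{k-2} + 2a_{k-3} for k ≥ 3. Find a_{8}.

-350

The ordinary generating function has denominator 1 - 2t - t^2 - 2t^3.
Iterating the recurrence: a_0,…,a_{8} = 0, 1, -2, -3, -6, -19, -50, -131, -350.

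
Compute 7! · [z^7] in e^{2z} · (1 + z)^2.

The EGF product rule gives c_7 = Σ_{k_1+k_2=7} C(7; k_1,k_2) · ∏ g_i(k_i), where e^{2z} gives (2)^k; (1+z)^2 gives the falling factorial (2)_k.
g_1(k) for k = 0…7: 1, 2, 4, 8, 16, 32, 64, 128.
g_2(k) for k = 0…7: 1, 2, 2, 0, 0, 0, 0, 0.
c_7 = Σ_k C(7,k)·g_1(k)·g_2(7−k) = 21·32·2 + 7·64·2 + 1·128·1 = 1344 + 896 + 128 = 2368.

2368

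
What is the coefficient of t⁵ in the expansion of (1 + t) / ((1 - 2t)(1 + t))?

The denominator gives the recurrence a_n = a_(n−1) + 2a_(n−2) for n ≥ 3; the numerator fixes a_0 = 1, a_1 = 2, a_2 = 4.
Iterating: 1, 2, 4, 8, 16, 32, so a_5 = 32.

32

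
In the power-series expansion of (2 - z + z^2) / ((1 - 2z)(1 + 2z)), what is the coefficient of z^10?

The denominator gives the recurrence a_n = 4a_(n−2) for n ≥ 3; the numerator fixes a_0 = 2, a_1 = -1, a_2 = 9.
Iterating: 2, -1, 9, -4, 36, -16, 144, -64, 576, -256, 2304, so a_10 = 2304.

2304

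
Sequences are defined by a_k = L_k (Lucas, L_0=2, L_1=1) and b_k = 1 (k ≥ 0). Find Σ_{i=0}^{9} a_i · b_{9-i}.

198

The convolution is the t^9 coefficient of A(t)B(t).
Σ = 2·1 + 1·1 + 3·1 + 4·1 + 7·1 + 11·1 + 18·1 + 29·1 + 47·1 + 76·1 = 198.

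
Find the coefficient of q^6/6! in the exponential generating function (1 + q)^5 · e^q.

The EGF product rule gives c_6 = Σ_{k_1+k_2=6} C(6; k_1,k_2) · ∏ g_i(k_i), where (1+q)^5 gives the falling factorial (5)_k; e^q gives (1)^k.
g_1(k) for k = 0…6: 1, 5, 20, 60, 120, 120, 0.
g_2(k) for k = 0…6: 1, 1, 1, 1, 1, 1, 1.
c_6 = Σ_k C(6,k)·g_1(k)·g_2(6−k) = 1·1·1 + 6·5·1 + 15·20·1 + 20·60·1 + 15·120·1 + 6·120·1 = 1 + 30 + 300 + 1200 + 1800 + 720 = 4051.

4051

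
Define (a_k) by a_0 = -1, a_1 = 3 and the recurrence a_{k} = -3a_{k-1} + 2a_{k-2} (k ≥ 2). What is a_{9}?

The ordinary generating function has denominator 1 + 3t - 2t^2.
Iterating the recurrence: a_0,…,a_{9} = -1, 3, -11, 39, -139, 495, -1763, 6279, -22363, 79647.

79647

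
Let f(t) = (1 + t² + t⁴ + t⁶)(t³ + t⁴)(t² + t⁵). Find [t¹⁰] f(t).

(1 + t² + t⁴ + t⁶) has coefficients 1,0,1,0,1,0,1 for degrees 0…6.
(t³ + t⁴) has coefficients 0,0,0,1,1,0,0,0,0,0,0 for degrees 0…10.
Finally multiplying by (t² + t⁵), the product of all factors after the first has coefficients 0,0,0,0,0,1,1,0,1,1,0 for degrees 0…10.
[t¹⁰] = 1·0 + 1·1 + 1·1 + 1·0 = 2.

2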